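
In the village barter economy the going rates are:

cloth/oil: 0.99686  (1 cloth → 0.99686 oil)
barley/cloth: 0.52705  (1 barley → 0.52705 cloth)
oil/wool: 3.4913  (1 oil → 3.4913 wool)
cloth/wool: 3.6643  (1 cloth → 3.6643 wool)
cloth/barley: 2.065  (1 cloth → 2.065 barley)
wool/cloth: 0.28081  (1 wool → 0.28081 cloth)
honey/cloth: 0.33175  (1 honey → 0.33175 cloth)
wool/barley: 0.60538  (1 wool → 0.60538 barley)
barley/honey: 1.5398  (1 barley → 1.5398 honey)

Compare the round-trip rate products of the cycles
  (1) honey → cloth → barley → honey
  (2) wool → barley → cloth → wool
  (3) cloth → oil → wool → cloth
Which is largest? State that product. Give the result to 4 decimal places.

1.1692

(1) 0.33175 × 2.065 × 1.5398 = 1.05486
(2) 0.60538 × 0.52705 × 3.6643 = 1.16915
(3) 0.99686 × 3.4913 × 0.28081 = 0.97731
Highest is cycle (2) at 1.1692 (>1, arbitrage).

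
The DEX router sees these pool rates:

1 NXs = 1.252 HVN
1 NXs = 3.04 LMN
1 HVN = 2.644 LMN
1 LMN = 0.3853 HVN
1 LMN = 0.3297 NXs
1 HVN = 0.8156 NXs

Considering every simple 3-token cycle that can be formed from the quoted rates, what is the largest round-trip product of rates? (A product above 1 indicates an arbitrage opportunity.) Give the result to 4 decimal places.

LMN→NXs→HVN→LMN: 0.3297 × 1.252 × 2.644 = 1.09140
LMN→HVN→NXs→LMN: 0.3853 × 0.8156 × 3.04 = 0.95532
Maximum is LMN→NXs→HVN→LMN at 1.0914; arbitrage exists.

1.0914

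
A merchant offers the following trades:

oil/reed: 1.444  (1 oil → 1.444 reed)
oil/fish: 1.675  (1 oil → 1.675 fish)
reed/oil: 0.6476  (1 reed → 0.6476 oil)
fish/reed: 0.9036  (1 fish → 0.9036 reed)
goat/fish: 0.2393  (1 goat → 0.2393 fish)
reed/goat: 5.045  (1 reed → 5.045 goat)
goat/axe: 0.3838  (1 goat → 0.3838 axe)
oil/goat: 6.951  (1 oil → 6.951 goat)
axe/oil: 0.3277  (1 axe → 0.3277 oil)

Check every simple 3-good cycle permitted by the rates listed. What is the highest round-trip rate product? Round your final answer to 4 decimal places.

1.0909

reed→goat→fish→reed: 5.045 × 0.2393 × 0.9036 = 1.09089
reed→oil→fish→reed: 0.6476 × 1.675 × 0.9036 = 0.98016
goat→axe→oil→goat: 0.3838 × 0.3277 × 6.951 = 0.87424
Maximum is reed→goat→fish→reed at 1.0909; arbitrage exists.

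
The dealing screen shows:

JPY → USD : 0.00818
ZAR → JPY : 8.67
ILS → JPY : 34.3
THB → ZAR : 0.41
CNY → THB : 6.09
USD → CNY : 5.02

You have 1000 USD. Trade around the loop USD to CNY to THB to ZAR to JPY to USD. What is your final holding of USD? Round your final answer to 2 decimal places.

888.95

1000 USD × 5.02 = 5020 CNY
5020 CNY × 6.09 = 30571.8 THB
30571.8 THB × 0.41 = 12534.438 ZAR
12534.438 ZAR × 8.67 = 108673.57746 JPY
108673.57746 JPY × 0.00818 = 888.9498636228 USD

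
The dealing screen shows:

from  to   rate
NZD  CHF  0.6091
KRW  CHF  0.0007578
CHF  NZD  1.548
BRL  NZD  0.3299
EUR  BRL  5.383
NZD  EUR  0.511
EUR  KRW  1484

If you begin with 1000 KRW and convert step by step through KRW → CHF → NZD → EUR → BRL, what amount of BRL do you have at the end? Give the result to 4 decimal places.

3.2268

1000 KRW × 0.0007578 = 0.7578 CHF
0.7578 CHF × 1.548 = 1.1730744 NZD
1.1730744 NZD × 0.511 = 0.5994410184 EUR
0.5994410184 EUR × 5.383 = 3.2267910020472 BRL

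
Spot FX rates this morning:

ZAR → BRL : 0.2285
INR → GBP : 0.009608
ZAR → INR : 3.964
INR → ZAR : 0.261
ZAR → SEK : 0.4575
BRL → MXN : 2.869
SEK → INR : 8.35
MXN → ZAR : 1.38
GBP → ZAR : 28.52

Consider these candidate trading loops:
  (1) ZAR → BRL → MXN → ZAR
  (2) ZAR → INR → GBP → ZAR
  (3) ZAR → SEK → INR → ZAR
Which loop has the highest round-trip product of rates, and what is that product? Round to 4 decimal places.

(1) 0.2285 × 2.869 × 1.38 = 0.90468
(2) 3.964 × 0.009608 × 28.52 = 1.08622
(3) 0.4575 × 8.35 × 0.261 = 0.99705
Highest is cycle (2) at 1.0862 (>1, arbitrage).

1.0862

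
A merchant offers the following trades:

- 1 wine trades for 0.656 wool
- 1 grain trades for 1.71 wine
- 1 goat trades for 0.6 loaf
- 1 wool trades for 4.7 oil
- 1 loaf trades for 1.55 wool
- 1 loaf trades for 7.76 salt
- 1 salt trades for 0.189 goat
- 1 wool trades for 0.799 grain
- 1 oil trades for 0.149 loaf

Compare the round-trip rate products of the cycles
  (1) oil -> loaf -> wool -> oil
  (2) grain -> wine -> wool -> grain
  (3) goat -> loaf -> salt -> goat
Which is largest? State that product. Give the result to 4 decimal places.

(1) 0.149 × 1.55 × 4.7 = 1.08547
(2) 1.71 × 0.656 × 0.799 = 0.89629
(3) 0.6 × 7.76 × 0.189 = 0.87998
Highest is cycle (1) at 1.0855 (>1, arbitrage).

1.0855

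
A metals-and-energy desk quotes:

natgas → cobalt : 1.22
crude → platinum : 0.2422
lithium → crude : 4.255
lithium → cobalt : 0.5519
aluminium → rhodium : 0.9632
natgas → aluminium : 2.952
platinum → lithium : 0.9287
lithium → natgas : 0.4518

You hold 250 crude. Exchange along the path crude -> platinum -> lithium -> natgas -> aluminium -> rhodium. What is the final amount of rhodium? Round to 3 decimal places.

72.238

250 crude × 0.2422 = 60.55 platinum
60.55 platinum × 0.9287 = 56.232785 lithium
56.232785 lithium × 0.4518 = 25.405972263 natgas
25.405972263 natgas × 2.952 = 74.998430120376 aluminium
74.998430120376 aluminium × 0.9632 = 72.2384878919461632 rhodium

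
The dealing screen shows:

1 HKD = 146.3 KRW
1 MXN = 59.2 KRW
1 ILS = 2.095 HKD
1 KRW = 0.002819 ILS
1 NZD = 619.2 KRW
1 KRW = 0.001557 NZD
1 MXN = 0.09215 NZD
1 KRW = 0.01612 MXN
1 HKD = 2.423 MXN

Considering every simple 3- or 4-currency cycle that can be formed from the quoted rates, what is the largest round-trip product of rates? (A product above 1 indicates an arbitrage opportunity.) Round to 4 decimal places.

MXN→NZD→KRW→MXN: 0.09215 × 619.2 × 0.01612 = 0.91980
KRW→ILS→HKD→KRW: 0.002819 × 2.095 × 146.3 = 0.86402
MXN→KRW→ILS→HKD→MXN: 59.2 × 0.002819 × 2.095 × 2.423 = 0.84714
Maximum is MXN→NZD→KRW→MXN at 0.9198; no arbitrage — every cycle loses value.

0.9198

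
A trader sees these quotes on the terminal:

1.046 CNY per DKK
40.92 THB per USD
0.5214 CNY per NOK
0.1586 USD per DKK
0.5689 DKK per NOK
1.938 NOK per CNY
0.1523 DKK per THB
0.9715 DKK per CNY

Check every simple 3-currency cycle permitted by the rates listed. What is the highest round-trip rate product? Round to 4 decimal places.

DKK→CNY→NOK→DKK: 1.046 × 1.938 × 0.5689 = 1.15324
DKK→USD→THB→DKK: 0.1586 × 40.92 × 0.1523 = 0.98841
Maximum is DKK→CNY→NOK→DKK at 1.1532; arbitrage exists.

1.1532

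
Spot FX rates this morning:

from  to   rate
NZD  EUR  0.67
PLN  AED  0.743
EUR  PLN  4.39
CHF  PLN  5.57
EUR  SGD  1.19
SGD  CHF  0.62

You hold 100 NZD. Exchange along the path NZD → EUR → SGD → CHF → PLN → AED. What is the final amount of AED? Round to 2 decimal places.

204.58

100 NZD × 0.67 = 67 EUR
67 EUR × 1.19 = 79.73 SGD
79.73 SGD × 0.62 = 49.4326 CHF
49.4326 CHF × 5.57 = 275.339582 PLN
275.339582 PLN × 0.743 = 204.577309426 AED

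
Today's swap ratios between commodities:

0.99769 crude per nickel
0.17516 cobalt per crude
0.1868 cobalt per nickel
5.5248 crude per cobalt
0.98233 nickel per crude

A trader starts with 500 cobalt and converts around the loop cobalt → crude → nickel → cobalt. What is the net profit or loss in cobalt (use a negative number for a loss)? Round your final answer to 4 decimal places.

500 cobalt × 5.5248 = 2762.4 crude
2762.4 crude × 0.98233 = 2713.588392 nickel
2713.588392 nickel × 0.1868 = 506.8983116256 cobalt
Net change: 506.8983116256 − 500 = 6.8983116256 cobalt

6.8983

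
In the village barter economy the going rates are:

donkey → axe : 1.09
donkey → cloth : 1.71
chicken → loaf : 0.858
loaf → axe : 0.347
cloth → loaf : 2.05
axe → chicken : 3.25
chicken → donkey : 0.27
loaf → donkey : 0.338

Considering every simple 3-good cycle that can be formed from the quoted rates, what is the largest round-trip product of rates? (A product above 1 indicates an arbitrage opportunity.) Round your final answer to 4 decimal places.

donkey→cloth→loaf→donkey: 1.71 × 2.05 × 0.338 = 1.18486
loaf→axe→chicken→loaf: 0.347 × 3.25 × 0.858 = 0.96761
donkey→axe→chicken→donkey: 1.09 × 3.25 × 0.27 = 0.95648
Maximum is donkey→cloth→loaf→donkey at 1.1849; arbitrage exists.

1.1849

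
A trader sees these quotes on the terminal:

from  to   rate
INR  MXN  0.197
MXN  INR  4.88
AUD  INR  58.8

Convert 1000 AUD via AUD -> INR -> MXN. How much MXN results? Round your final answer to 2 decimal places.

1000 AUD × 58.8 = 58800 INR
58800 INR × 0.197 = 11583.6 MXN

11583.60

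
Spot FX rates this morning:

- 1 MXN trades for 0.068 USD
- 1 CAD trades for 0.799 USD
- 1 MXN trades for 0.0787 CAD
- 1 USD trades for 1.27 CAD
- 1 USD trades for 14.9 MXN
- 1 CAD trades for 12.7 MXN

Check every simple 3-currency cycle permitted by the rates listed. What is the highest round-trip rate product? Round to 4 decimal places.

CAD→MXN→USD→CAD: 12.7 × 0.068 × 1.27 = 1.09677
CAD→USD→MXN→CAD: 0.799 × 14.9 × 0.0787 = 0.93693
Maximum is CAD→MXN→USD→CAD at 1.0968; arbitrage exists.

1.0968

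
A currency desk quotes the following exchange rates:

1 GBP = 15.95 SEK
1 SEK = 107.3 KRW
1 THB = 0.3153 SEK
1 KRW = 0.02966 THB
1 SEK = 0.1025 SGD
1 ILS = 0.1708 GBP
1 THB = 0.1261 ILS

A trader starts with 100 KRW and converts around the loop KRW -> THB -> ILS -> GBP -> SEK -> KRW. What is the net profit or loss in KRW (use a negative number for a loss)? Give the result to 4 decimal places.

9.3288

100 KRW × 0.02966 = 2.966 THB
2.966 THB × 0.1261 = 0.3740126 ILS
0.3740126 ILS × 0.1708 = 0.06388135208 GBP
0.06388135208 GBP × 15.95 = 1.018907565676 SEK
1.018907565676 SEK × 107.3 = 109.3287817970348 KRW
Net change: 109.3287817970348 − 100 = 9.3287817970348 KRW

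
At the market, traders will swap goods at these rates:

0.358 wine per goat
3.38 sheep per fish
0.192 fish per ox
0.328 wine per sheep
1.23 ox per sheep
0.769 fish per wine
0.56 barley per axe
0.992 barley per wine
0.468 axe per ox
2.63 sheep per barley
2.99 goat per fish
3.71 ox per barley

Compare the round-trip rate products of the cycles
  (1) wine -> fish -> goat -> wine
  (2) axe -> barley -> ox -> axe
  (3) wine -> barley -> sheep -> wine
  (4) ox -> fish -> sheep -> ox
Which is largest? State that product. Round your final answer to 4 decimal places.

(1) 0.769 × 2.99 × 0.358 = 0.82315
(2) 0.56 × 3.71 × 0.468 = 0.97232
(3) 0.992 × 2.63 × 0.328 = 0.85574
(4) 0.192 × 3.38 × 1.23 = 0.79822
Highest is cycle (2) at 0.9723 (≤1, no arbitrage).

0.9723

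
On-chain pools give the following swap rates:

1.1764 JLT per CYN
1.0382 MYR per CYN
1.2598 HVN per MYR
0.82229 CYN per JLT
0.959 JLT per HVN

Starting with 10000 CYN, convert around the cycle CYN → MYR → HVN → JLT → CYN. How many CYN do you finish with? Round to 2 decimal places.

10313.98

10000 CYN × 1.0382 = 10382 MYR
10382 MYR × 1.2598 = 13079.2436 HVN
13079.2436 HVN × 0.959 = 12542.9946124 JLT
12542.9946124 JLT × 0.82229 = 10313.979039830396 CYN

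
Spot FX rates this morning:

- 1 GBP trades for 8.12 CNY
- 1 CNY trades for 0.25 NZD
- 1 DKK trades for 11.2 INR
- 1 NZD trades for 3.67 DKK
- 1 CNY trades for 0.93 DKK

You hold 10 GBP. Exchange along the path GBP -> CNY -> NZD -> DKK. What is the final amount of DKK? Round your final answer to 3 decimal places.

10 GBP × 8.12 = 81.2 CNY
81.2 CNY × 0.25 = 20.3 NZD
20.3 NZD × 3.67 = 74.501 DKK

74.501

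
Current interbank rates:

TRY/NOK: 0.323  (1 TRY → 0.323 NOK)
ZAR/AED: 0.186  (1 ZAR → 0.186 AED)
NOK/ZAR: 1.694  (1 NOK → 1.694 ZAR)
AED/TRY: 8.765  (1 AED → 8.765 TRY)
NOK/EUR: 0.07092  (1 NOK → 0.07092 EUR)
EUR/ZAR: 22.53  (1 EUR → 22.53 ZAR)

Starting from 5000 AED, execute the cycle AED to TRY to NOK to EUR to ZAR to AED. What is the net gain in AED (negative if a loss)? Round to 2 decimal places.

-793.05

5000 AED × 8.765 = 43825 TRY
43825 TRY × 0.323 = 14155.475 NOK
14155.475 NOK × 0.07092 = 1003.906287 EUR
1003.906287 EUR × 22.53 = 22618.00864611 ZAR
22618.00864611 ZAR × 0.186 = 4206.94960817646 AED
Net change: 4206.94960817646 − 5000 = -793.05039182354 AED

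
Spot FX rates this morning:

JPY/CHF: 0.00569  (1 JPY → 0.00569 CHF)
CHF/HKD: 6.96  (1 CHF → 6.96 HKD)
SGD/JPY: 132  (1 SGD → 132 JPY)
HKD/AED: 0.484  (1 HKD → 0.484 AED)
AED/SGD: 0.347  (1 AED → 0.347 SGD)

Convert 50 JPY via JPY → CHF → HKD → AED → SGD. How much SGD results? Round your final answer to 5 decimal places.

50 JPY × 0.00569 = 0.2845 CHF
0.2845 CHF × 6.96 = 1.98012 HKD
1.98012 HKD × 0.484 = 0.95837808 AED
0.95837808 AED × 0.347 = 0.33255719376 SGD

0.33256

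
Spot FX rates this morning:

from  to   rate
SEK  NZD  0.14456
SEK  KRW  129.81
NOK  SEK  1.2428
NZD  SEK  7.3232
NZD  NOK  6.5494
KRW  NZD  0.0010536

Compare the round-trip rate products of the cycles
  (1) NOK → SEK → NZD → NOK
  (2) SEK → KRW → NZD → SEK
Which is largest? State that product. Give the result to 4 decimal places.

1.1767

(1) 1.2428 × 0.14456 × 6.5494 = 1.17666
(2) 129.81 × 0.0010536 × 7.3232 = 1.00158
Highest is cycle (1) at 1.1767 (>1, arbitrage).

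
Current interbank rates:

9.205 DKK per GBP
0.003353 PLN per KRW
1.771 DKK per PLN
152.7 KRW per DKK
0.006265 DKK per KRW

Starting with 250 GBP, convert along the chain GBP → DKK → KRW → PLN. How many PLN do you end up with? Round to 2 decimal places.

1178.25

250 GBP × 9.205 = 2301.25 DKK
2301.25 DKK × 152.7 = 351400.875 KRW
351400.875 KRW × 0.003353 = 1178.247133875 PLN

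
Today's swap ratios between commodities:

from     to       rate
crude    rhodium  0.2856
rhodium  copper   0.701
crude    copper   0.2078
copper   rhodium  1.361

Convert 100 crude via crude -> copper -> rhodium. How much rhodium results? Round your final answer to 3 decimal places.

100 crude × 0.2078 = 20.78 copper
20.78 copper × 1.361 = 28.28158 rhodium

28.282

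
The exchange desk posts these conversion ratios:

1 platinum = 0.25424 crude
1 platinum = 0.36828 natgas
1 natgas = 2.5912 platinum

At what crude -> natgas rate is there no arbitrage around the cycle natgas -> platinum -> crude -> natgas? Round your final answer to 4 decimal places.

Known legs of the cycle: 2.5912 × 0.25424 = 0.658786688
For no arbitrage the full-cycle product must be 1, so the missing rate is 1 / 0.658786688 ≈ 1.517942.

1.5179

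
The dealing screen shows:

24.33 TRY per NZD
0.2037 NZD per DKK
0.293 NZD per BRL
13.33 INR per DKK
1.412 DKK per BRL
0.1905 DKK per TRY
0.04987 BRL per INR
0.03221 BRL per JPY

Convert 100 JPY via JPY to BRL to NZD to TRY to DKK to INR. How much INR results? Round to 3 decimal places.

100 JPY × 0.03221 = 3.221 BRL
3.221 BRL × 0.293 = 0.943753 NZD
0.943753 NZD × 24.33 = 22.96151049 TRY
22.96151049 TRY × 0.1905 = 4.374167748345 DKK
4.374167748345 DKK × 13.33 = 58.30765608543885 INR

58.308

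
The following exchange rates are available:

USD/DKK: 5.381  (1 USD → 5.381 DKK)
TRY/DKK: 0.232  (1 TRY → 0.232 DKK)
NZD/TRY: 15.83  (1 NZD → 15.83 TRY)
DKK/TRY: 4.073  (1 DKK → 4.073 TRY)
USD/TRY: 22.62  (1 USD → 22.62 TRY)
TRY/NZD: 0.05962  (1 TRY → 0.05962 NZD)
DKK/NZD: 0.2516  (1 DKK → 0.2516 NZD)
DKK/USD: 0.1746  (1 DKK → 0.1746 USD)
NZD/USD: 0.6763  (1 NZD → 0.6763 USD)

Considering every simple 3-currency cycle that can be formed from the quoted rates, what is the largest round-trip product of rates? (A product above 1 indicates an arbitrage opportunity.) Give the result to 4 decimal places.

DKK→NZD→TRY→DKK: 0.2516 × 15.83 × 0.232 = 0.92402
DKK→USD→TRY→DKK: 0.1746 × 22.62 × 0.232 = 0.91627
DKK→NZD→USD→DKK: 0.2516 × 0.6763 × 5.381 = 0.91562
USD→TRY→NZD→USD: 22.62 × 0.05962 × 0.6763 = 0.91206
Maximum is DKK→NZD→TRY→DKK at 0.9240; no arbitrage — every cycle loses value.

0.9240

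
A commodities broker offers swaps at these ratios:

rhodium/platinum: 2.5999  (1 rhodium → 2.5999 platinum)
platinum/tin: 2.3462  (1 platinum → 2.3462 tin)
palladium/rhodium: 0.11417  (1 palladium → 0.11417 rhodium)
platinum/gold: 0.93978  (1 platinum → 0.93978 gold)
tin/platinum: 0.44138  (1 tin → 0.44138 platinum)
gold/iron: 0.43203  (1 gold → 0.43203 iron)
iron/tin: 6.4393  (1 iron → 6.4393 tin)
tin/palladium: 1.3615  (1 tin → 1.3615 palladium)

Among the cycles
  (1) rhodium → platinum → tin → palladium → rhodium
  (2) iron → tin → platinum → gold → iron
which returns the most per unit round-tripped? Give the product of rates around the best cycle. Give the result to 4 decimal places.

(1) 2.5999 × 2.3462 × 1.3615 × 0.11417 = 0.94818
(2) 6.4393 × 0.44138 × 0.93978 × 0.43203 = 1.15396
Highest is cycle (2) at 1.1540 (>1, arbitrage).

1.1540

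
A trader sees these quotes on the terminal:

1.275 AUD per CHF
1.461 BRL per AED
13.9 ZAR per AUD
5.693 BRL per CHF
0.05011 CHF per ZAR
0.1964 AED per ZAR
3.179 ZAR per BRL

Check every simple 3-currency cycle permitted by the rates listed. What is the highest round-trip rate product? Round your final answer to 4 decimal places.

0.9122

AED→BRL→ZAR→AED: 1.461 × 3.179 × 0.1964 = 0.91218
ZAR→CHF→BRL→ZAR: 0.05011 × 5.693 × 3.179 = 0.90689
AUD→ZAR→CHF→AUD: 13.9 × 0.05011 × 1.275 = 0.88807
Maximum is AED→BRL→ZAR→AED at 0.9122; no arbitrage — every cycle loses value.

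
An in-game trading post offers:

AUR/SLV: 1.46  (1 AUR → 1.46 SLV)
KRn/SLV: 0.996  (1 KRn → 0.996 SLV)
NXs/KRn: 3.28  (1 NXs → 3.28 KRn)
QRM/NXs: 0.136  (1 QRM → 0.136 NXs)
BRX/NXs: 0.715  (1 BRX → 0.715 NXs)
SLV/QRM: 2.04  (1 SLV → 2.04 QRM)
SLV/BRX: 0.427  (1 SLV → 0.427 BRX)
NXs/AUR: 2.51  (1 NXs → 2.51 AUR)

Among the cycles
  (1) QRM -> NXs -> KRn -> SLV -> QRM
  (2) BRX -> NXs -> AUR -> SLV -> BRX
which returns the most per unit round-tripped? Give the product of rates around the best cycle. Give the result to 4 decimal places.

1.1188

(1) 0.136 × 3.28 × 0.996 × 2.04 = 0.90636
(2) 0.715 × 2.51 × 1.46 × 0.427 = 1.11882
Highest is cycle (2) at 1.1188 (>1, arbitrage).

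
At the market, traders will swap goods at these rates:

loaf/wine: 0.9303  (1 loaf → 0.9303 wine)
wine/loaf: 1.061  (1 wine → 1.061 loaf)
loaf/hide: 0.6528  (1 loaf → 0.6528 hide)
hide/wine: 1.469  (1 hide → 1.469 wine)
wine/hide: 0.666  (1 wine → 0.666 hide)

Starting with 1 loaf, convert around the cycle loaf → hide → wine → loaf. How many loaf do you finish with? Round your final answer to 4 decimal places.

1 loaf × 0.6528 = 0.6528 hide
0.6528 hide × 1.469 = 0.9589632 wine
0.9589632 wine × 1.061 = 1.0174599552 loaf

1.0175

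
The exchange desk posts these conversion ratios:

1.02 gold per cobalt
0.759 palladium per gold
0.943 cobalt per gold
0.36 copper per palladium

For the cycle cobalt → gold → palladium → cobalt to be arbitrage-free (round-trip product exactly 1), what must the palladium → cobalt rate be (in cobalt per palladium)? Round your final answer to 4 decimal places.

Known legs of the cycle: 1.02 × 0.759 = 0.77418
For no arbitrage the full-cycle product must be 1, so the missing rate is 1 / 0.77418 ≈ 1.291689.

1.2917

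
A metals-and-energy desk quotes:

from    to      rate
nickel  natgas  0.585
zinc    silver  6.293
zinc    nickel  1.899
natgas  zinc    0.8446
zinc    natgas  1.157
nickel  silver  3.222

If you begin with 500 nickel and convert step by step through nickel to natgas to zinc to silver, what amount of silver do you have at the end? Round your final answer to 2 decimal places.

1554.66

500 nickel × 0.585 = 292.5 natgas
292.5 natgas × 0.8446 = 247.0455 zinc
247.0455 zinc × 6.293 = 1554.6573315 silver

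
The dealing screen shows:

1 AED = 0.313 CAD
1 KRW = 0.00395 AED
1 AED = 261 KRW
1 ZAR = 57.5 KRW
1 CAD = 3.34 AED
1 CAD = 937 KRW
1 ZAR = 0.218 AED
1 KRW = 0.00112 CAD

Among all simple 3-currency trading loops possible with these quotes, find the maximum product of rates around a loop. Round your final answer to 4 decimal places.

1.1585

AED→CAD→KRW→AED: 0.313 × 937 × 0.00395 = 1.15846
AED→KRW→CAD→AED: 261 × 0.00112 × 3.34 = 0.97635
Maximum is AED→CAD→KRW→AED at 1.1585; arbitrage exists.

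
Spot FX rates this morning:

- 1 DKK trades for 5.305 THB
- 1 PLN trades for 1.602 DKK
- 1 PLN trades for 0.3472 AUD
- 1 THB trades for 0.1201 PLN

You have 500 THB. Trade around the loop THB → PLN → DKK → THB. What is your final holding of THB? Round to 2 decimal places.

510.34

500 THB × 0.1201 = 60.05 PLN
60.05 PLN × 1.602 = 96.2001 DKK
96.2001 DKK × 5.305 = 510.3415305 THB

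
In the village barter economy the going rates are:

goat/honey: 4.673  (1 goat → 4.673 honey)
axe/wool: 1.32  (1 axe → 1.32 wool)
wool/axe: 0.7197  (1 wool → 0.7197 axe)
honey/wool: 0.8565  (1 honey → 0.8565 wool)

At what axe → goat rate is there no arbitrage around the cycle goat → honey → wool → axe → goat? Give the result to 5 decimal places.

Known legs of the cycle: 4.673 × 0.8565 × 0.7197 = 2.88054491265
For no arbitrage the full-cycle product must be 1, so the missing rate is 1 / 2.88054491265 ≈ 0.3471565.

0.34716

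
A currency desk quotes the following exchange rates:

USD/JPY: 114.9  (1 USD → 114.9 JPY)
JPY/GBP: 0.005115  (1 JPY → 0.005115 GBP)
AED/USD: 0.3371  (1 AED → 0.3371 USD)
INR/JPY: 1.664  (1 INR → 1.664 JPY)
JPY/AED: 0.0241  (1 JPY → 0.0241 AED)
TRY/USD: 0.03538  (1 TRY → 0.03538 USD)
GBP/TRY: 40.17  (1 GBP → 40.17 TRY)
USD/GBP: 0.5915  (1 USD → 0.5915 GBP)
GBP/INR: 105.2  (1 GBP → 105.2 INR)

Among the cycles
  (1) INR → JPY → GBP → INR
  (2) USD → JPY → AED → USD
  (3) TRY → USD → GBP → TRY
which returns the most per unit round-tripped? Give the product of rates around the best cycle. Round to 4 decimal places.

(1) 1.664 × 0.005115 × 105.2 = 0.89540
(2) 114.9 × 0.0241 × 0.3371 = 0.93346
(3) 0.03538 × 0.5915 × 40.17 = 0.84065
Highest is cycle (2) at 0.9335 (≤1, no arbitrage).

0.9335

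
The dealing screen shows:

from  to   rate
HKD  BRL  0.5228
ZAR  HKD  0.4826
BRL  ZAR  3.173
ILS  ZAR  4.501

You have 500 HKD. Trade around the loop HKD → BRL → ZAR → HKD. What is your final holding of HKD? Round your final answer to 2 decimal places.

500 HKD × 0.5228 = 261.4 BRL
261.4 BRL × 3.173 = 829.4222 ZAR
829.4222 ZAR × 0.4826 = 400.27915372 HKD

400.28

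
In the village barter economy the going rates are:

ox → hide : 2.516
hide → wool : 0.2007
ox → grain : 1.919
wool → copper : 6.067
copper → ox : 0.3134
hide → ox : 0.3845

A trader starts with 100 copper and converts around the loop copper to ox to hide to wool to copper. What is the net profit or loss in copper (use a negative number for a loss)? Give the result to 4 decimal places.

100 copper × 0.3134 = 31.34 ox
31.34 ox × 2.516 = 78.85144 hide
78.85144 hide × 0.2007 = 15.825484008 wool
15.825484008 wool × 6.067 = 96.013211476536 copper
Net change: 96.013211476536 − 100 = -3.986788523464 copper

-3.9868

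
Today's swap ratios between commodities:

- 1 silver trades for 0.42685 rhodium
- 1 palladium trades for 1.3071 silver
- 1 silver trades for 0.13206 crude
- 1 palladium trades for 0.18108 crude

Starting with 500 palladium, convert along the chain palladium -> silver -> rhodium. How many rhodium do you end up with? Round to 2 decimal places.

500 palladium × 1.3071 = 653.55 silver
653.55 silver × 0.42685 = 278.9678175 rhodium

278.97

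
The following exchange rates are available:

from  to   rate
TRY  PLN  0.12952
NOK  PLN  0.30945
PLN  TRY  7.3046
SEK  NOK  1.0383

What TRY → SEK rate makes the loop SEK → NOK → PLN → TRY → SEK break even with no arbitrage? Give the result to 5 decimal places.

0.42608

Known legs of the cycle: 1.0383 × 0.30945 × 7.3046 = 2.346982114401
For no arbitrage the full-cycle product must be 1, so the missing rate is 1 / 2.346982114401 ≈ 0.4260791.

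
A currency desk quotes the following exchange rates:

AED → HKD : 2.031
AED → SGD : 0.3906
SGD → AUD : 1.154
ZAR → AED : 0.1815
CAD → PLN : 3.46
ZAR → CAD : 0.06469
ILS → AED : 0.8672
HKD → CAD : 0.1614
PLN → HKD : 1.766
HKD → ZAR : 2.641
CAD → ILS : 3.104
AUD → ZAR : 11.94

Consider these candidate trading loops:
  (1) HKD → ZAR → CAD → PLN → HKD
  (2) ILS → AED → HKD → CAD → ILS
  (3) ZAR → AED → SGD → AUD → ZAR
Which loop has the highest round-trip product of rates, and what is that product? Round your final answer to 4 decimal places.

1.0439

(1) 2.641 × 0.06469 × 3.46 × 1.766 = 1.04393
(2) 0.8672 × 2.031 × 0.1614 × 3.104 = 0.88238
(3) 0.1815 × 0.3906 × 1.154 × 11.94 = 0.97683
Highest is cycle (1) at 1.0439 (>1, arbitrage).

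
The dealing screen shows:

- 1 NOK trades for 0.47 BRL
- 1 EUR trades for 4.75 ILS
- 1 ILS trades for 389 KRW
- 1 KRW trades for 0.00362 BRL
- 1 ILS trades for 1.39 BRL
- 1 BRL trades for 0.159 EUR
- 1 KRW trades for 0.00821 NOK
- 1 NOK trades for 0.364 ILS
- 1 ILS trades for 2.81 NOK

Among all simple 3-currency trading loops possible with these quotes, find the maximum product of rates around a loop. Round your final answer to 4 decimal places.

1.1625

ILS→KRW→NOK→ILS: 389 × 0.00821 × 0.364 = 1.16250
ILS→BRL→EUR→ILS: 1.39 × 0.159 × 4.75 = 1.04980
Maximum is ILS→KRW→NOK→ILS at 1.1625; arbitrage exists.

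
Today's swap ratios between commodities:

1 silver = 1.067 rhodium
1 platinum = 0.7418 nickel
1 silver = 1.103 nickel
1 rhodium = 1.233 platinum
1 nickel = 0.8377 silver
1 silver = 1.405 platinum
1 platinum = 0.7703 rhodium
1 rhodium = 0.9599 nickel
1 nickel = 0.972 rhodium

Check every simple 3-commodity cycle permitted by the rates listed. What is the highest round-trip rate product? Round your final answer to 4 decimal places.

0.8890

rhodium→platinum→nickel→rhodium: 1.233 × 0.7418 × 0.972 = 0.88903
platinum→nickel→silver→platinum: 0.7418 × 0.8377 × 1.405 = 0.87308
rhodium→nickel→silver→rhodium: 0.9599 × 0.8377 × 1.067 = 0.85798
Maximum is rhodium→platinum→nickel→rhodium at 0.8890; no arbitrage — every cycle loses value.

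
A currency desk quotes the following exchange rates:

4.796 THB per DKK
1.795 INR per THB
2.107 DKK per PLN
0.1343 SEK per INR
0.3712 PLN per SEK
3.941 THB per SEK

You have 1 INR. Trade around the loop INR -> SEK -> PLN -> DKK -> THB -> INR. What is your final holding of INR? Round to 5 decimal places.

0.90426

1 INR × 0.1343 = 0.1343 SEK
0.1343 SEK × 0.3712 = 0.04985216 PLN
0.04985216 PLN × 2.107 = 0.10503850112 DKK
0.10503850112 DKK × 4.796 = 0.50376465137152 THB
0.50376465137152 THB × 1.795 = 0.9042575492118784 INR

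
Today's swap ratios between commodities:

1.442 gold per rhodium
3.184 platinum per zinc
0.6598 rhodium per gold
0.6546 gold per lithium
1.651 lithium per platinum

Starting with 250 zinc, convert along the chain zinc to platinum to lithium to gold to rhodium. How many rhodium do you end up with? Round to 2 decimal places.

250 zinc × 3.184 = 796 platinum
796 platinum × 1.651 = 1314.196 lithium
1314.196 lithium × 0.6546 = 860.2727016 gold
860.2727016 gold × 0.6598 = 567.60792851568 rhodium

567.61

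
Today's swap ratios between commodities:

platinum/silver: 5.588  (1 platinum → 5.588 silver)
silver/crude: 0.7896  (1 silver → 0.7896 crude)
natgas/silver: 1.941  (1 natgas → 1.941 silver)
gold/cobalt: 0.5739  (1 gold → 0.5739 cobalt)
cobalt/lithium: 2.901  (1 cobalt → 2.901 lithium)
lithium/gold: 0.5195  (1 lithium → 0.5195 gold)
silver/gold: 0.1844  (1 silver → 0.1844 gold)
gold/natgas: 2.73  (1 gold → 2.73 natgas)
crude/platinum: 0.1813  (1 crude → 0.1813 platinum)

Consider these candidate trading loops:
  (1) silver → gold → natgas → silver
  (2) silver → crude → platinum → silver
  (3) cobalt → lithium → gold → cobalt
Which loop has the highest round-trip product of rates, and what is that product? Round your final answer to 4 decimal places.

0.9771

(1) 0.1844 × 2.73 × 1.941 = 0.97712
(2) 0.7896 × 0.1813 × 5.588 = 0.79995
(3) 2.901 × 0.5195 × 0.5739 = 0.86491
Highest is cycle (1) at 0.9771 (≤1, no arbitrage).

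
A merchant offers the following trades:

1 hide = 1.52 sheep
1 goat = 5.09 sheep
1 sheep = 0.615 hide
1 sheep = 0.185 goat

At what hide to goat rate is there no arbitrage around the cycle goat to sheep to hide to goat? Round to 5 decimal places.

Known legs of the cycle: 5.09 × 0.615 = 3.13035
For no arbitrage the full-cycle product must be 1, so the missing rate is 1 / 3.13035 ≈ 0.3194531.

0.31945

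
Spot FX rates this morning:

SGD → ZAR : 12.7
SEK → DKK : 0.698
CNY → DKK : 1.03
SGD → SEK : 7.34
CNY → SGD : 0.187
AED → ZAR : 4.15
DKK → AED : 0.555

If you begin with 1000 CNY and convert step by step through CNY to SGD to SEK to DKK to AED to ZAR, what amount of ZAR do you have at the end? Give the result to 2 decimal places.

2206.65

1000 CNY × 0.187 = 187 SGD
187 SGD × 7.34 = 1372.58 SEK
1372.58 SEK × 0.698 = 958.06084 DKK
958.06084 DKK × 0.555 = 531.7237662 AED
531.7237662 AED × 4.15 = 2206.65362973 ZAR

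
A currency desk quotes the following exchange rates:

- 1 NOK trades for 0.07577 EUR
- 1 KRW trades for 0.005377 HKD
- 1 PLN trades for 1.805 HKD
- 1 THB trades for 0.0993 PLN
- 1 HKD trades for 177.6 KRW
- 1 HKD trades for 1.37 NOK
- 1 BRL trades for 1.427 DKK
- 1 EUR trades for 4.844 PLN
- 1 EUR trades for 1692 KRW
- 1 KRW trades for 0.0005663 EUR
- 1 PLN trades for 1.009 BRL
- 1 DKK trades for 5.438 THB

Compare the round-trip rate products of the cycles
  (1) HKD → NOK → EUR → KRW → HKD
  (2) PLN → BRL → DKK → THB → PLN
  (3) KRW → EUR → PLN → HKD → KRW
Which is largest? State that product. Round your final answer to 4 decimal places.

(1) 1.37 × 0.07577 × 1692 × 0.005377 = 0.94440
(2) 1.009 × 1.427 × 5.438 × 0.0993 = 0.77751
(3) 0.0005663 × 4.844 × 1.805 × 177.6 = 0.87937
Highest is cycle (1) at 0.9444 (≤1, no arbitrage).

0.9444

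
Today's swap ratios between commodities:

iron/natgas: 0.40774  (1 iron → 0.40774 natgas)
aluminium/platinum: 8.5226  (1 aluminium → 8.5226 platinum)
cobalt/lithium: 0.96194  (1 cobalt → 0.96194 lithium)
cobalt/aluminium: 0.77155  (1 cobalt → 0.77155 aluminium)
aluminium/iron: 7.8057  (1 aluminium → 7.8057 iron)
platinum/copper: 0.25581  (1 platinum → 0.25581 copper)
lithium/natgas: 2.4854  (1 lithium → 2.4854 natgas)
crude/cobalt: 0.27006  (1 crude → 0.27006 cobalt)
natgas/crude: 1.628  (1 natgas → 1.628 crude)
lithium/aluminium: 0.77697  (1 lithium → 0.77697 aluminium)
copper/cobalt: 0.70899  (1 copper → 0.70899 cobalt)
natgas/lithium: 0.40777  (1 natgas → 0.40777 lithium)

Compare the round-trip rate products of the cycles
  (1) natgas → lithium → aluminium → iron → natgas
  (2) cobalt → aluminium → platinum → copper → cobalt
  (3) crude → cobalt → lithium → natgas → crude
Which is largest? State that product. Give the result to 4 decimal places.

(1) 0.40777 × 0.77697 × 7.8057 × 0.40774 = 1.00836
(2) 0.77155 × 8.5226 × 0.25581 × 0.70899 = 1.19260
(3) 0.27006 × 0.96194 × 2.4854 × 1.628 = 1.05114
Highest is cycle (2) at 1.1926 (>1, arbitrage).

1.1926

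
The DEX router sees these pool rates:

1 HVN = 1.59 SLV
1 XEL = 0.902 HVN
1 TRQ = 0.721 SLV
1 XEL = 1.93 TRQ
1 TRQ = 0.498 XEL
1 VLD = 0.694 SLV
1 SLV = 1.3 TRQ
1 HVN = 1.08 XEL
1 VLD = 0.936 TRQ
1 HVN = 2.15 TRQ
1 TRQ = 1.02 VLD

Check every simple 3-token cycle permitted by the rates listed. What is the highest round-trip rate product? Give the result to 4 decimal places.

0.9658

TRQ→XEL→HVN→TRQ: 0.498 × 0.902 × 2.15 = 0.96577
TRQ→VLD→SLV→TRQ: 1.02 × 0.694 × 1.3 = 0.92024
Maximum is TRQ→XEL→HVN→TRQ at 0.9658; no arbitrage — every cycle loses value.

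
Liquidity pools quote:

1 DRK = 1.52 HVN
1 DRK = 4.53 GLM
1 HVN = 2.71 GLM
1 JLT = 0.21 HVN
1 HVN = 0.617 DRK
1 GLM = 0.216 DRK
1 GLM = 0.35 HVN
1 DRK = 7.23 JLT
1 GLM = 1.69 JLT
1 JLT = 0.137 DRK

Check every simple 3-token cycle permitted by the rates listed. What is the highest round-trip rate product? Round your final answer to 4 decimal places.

GLM→JLT→DRK→GLM: 1.69 × 0.137 × 4.53 = 1.04883
GLM→HVN→DRK→GLM: 0.35 × 0.617 × 4.53 = 0.97825
GLM→JLT→HVN→GLM: 1.69 × 0.21 × 2.71 = 0.96178
JLT→HVN→DRK→JLT: 0.21 × 0.617 × 7.23 = 0.93679
GLM→DRK→HVN→GLM: 0.216 × 1.52 × 2.71 = 0.88975
Maximum is GLM→JLT→DRK→GLM at 1.0488; arbitrage exists.

1.0488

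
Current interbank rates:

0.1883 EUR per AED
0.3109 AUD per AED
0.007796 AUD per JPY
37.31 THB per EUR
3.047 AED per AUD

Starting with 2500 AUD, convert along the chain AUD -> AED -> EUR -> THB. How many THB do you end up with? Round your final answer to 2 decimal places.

53516.54

2500 AUD × 3.047 = 7617.5 AED
7617.5 AED × 0.1883 = 1434.37525 EUR
1434.37525 EUR × 37.31 = 53516.5405775 THB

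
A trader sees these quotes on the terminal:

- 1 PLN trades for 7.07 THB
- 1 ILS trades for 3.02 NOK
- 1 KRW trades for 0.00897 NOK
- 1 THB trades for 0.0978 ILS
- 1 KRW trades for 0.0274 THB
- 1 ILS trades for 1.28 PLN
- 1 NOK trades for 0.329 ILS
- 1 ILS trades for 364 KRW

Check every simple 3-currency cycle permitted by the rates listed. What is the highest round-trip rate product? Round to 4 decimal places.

1.0742

KRW→NOK→ILS→KRW: 0.00897 × 0.329 × 364 = 1.07421
KRW→THB→ILS→KRW: 0.0274 × 0.0978 × 364 = 0.97542
PLN→THB→ILS→PLN: 7.07 × 0.0978 × 1.28 = 0.88505
Maximum is KRW→NOK→ILS→KRW at 1.0742; arbitrage exists.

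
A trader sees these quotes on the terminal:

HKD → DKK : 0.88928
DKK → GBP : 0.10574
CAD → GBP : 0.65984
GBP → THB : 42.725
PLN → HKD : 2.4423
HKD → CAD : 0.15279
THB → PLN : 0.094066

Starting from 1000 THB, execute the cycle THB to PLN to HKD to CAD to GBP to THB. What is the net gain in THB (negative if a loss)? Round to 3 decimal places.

1000 THB × 0.094066 = 94.066 PLN
94.066 PLN × 2.4423 = 229.7373918 HKD
229.7373918 HKD × 0.15279 = 35.101576093122 CAD
35.101576093122 CAD × 0.65984 = 23.16142396928562048 GBP
23.16142396928562048 GBP × 42.725 = 989.571839087728135008 THB
Net change: 989.571839087728135008 − 1000 = -10.428160912271864992 THB

-10.428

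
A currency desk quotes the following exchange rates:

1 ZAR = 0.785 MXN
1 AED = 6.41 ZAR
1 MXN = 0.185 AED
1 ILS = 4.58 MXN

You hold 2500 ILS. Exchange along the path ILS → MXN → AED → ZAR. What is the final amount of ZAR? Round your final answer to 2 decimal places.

13577.98

2500 ILS × 4.58 = 11450 MXN
11450 MXN × 0.185 = 2118.25 AED
2118.25 AED × 6.41 = 13577.9825 ZAR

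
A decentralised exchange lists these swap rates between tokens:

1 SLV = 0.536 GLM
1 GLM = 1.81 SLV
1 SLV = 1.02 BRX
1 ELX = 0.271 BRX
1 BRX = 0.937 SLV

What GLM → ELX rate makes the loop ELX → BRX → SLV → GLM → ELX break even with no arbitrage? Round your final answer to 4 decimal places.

Known legs of the cycle: 0.271 × 0.937 × 0.536 = 0.136104872
For no arbitrage the full-cycle product must be 1, so the missing rate is 1 / 0.136104872 ≈ 7.347276.

7.3473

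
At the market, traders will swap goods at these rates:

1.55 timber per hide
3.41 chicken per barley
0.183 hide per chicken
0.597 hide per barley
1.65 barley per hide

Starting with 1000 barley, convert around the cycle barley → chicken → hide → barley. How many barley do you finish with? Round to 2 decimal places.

1000 barley × 3.41 = 3410 chicken
3410 chicken × 0.183 = 624.03 hide
624.03 hide × 1.65 = 1029.6495 barley

1029.65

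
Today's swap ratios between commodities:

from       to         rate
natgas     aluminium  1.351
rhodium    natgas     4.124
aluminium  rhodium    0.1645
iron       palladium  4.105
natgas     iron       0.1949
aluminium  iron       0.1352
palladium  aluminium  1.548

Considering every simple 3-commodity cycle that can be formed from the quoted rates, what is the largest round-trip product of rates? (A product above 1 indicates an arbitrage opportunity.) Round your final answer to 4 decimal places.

rhodium→natgas→aluminium→rhodium: 4.124 × 1.351 × 0.1645 = 0.91652
iron→palladium→aluminium→iron: 4.105 × 1.548 × 0.1352 = 0.85913
Maximum is rhodium→natgas→aluminium→rhodium at 0.9165; no arbitrage — every cycle loses value.

0.9165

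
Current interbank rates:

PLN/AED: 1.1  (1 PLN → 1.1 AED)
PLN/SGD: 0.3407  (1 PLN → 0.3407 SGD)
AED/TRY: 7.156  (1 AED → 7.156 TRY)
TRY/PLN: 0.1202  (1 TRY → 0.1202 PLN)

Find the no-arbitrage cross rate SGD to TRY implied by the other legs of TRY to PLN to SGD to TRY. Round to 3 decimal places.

Known legs of the cycle: 0.1202 × 0.3407 = 0.04095214
For no arbitrage the full-cycle product must be 1, so the missing rate is 1 / 0.04095214 ≈ 24.41875.

24.419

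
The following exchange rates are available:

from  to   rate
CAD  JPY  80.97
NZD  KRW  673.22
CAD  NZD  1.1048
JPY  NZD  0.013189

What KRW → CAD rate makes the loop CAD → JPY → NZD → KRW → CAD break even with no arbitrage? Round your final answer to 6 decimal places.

0.001391

Known legs of the cycle: 80.97 × 0.013189 × 673.22 = 718.9406120226
For no arbitrage the full-cycle product must be 1, so the missing rate is 1 / 718.9406120226 ≈ 0.00139094.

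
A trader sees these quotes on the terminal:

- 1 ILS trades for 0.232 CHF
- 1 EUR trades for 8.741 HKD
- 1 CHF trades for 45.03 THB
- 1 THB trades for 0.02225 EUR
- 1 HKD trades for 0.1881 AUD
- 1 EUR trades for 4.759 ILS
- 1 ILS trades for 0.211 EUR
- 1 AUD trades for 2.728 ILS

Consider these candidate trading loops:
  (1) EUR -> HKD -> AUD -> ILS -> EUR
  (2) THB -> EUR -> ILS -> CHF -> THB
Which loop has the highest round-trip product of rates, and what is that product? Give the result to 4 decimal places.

(1) 8.741 × 0.1881 × 2.728 × 0.211 = 0.94640
(2) 0.02225 × 4.759 × 0.232 × 45.03 = 1.10621
Highest is cycle (2) at 1.1062 (>1, arbitrage).

1.1062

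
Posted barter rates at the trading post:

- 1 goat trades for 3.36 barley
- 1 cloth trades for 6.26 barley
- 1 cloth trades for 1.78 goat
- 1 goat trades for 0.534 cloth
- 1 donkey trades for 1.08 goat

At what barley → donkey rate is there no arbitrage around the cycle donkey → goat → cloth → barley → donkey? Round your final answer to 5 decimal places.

0.27699

Known legs of the cycle: 1.08 × 0.534 × 6.26 = 3.6102672
For no arbitrage the full-cycle product must be 1, so the missing rate is 1 / 3.6102672 ≈ 0.2769878.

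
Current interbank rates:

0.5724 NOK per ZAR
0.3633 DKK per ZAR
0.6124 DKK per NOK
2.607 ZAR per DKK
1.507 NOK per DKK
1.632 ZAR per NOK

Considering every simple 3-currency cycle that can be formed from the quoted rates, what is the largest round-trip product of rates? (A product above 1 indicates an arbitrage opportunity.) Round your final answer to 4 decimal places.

DKK→ZAR→NOK→DKK: 2.607 × 0.5724 × 0.6124 = 0.91385
DKK→NOK→ZAR→DKK: 1.507 × 1.632 × 0.3633 = 0.89351
Maximum is DKK→ZAR→NOK→DKK at 0.9139; no arbitrage — every cycle loses value.

0.9139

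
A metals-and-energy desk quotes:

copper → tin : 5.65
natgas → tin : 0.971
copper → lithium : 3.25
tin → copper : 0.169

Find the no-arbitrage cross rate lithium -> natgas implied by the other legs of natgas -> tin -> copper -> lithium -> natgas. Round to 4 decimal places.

1.8750

Known legs of the cycle: 0.971 × 0.169 × 3.25 = 0.53332175
For no arbitrage the full-cycle product must be 1, so the missing rate is 1 / 0.53332175 ≈ 1.875041.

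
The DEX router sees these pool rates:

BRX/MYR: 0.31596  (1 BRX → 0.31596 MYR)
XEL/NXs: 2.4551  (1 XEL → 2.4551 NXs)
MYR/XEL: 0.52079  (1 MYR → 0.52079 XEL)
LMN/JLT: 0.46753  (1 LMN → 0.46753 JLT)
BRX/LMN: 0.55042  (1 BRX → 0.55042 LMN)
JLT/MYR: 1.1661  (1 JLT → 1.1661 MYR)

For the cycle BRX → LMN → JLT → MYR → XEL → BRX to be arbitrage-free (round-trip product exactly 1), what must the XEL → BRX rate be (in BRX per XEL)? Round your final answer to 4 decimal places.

Known legs of the cycle: 0.55042 × 0.46753 × 1.1661 × 0.52079 = 0.1562795389489337094
For no arbitrage the full-cycle product must be 1, so the missing rate is 1 / 0.1562795389489337094 ≈ 6.398790.

6.3988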